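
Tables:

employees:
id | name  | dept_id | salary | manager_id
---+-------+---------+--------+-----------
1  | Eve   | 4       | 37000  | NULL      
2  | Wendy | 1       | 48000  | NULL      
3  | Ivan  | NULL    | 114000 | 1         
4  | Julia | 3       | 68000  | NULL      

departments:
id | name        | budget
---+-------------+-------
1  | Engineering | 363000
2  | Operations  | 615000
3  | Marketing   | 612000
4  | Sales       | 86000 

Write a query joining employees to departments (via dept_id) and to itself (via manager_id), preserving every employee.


Two LEFT JOINs from the same base table employees: one to departments via dept_id, one to employees itself via manager_id. Both are LEFT so every employee is preserved.
Match against departments:
  - employee 1 (Eve): dept_id=4 -> matches Sales
  - employee 2 (Wendy): dept_id=1 -> matches Engineering
  - employee 3 (Ivan): dept_id=NULL, no match -> kept with NULL
  - employee 4 (Julia): dept_id=3 -> matches Marketing
Match against employees (self):
  - employee 1 (Eve): manager_id=NULL -> NULL
  - employee 2 (Wendy): manager_id=NULL -> NULL
  - employee 3 (Ivan): manager_id=1 -> Eve
  - employee 4 (Julia): manager_id=NULL -> NULL

SQL:
SELECT a.name, b.name AS department, c.name AS manager
FROM employees a
LEFT JOIN departments b ON a.dept_id = b.id
LEFT JOIN employees c ON a.manager_id = c.id

Result:
name  | department  | manager
------+-------------+--------
Eve   | Sales       | NULL   
Wendy | Engineering | NULL   
Ivan  | NULL        | Eve    
Julia | Marketing   | NULL   


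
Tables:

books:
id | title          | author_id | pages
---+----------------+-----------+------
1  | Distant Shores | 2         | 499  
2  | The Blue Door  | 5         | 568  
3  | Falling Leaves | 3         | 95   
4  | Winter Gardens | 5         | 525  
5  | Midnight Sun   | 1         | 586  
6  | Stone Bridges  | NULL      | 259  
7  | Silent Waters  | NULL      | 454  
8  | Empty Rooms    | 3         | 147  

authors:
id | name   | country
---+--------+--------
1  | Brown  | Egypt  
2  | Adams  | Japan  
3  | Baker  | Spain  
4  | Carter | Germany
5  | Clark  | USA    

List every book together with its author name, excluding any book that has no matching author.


INNER JOIN keeps only books rows whose author_id matches an id in authors. Walk through each book:
  - book 1 (Distant Shores): author_id=2 -> matches Adams
  - book 2 (The Blue Door): author_id=5 -> matches Clark
  - book 3 (Falling Leaves): author_id=3 -> matches Baker
  - book 4 (Winter Gardens): author_id=5 -> matches Clark
  - book 5 (Midnight Sun): author_id=1 -> matches Brown
  - book 6 (Stone Bridges): author_id=NULL, no match -> dropped
  - book 7 (Silent Waters): author_id=NULL, no match -> dropped
  - book 8 (Empty Rooms): author_id=3 -> matches Baker
So 2 of 8 rows are dropped.

SQL:
SELECT a.title, b.name AS author
FROM books a
INNER JOIN authors b ON a.author_id = b.id

Result:
title          | author
---------------+-------
Distant Shores | Adams 
The Blue Door  | Clark 
Falling Leaves | Baker 
Winter Gardens | Clark 
Midnight Sun   | Brown 
Empty Rooms    | Baker 


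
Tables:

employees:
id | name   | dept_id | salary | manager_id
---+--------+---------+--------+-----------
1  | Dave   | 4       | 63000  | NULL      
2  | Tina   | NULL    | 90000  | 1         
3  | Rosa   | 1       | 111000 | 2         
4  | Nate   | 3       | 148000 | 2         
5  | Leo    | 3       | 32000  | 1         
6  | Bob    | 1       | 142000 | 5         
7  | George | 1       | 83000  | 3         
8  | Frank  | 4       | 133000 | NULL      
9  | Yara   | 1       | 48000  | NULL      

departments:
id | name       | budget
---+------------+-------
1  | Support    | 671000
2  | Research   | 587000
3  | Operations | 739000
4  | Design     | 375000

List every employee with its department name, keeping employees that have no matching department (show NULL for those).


LEFT JOIN keeps every row from employees (the left table); where dept_id has no match in departments, the department columns become NULL. Walk through each employee:
  - employee 1 (Dave): dept_id=4 -> matches Design
  - employee 2 (Tina): dept_id=NULL, no match -> kept with NULL
  - employee 3 (Rosa): dept_id=1 -> matches Support
  - employee 4 (Nate): dept_id=3 -> matches Operations
  - employee 5 (Leo): dept_id=3 -> matches Operations
  - employee 6 (Bob): dept_id=1 -> matches Support
  - employee 7 (George): dept_id=1 -> matches Support
  - employee 8 (Frank): dept_id=4 -> matches Design
  - employee 9 (Yara): dept_id=1 -> matches Support
All 9 rows appear; 1 has NULL department.

SQL:
SELECT a.name, b.name AS department
FROM employees a
LEFT JOIN departments b ON a.dept_id = b.id

Result:
name   | department
-------+-----------
Dave   | Design    
Tina   | NULL      
Rosa   | Support   
Nate   | Operations
Leo    | Operations
Bob    | Support   
George | Support   
Frank  | Design    
Yara   | Support   


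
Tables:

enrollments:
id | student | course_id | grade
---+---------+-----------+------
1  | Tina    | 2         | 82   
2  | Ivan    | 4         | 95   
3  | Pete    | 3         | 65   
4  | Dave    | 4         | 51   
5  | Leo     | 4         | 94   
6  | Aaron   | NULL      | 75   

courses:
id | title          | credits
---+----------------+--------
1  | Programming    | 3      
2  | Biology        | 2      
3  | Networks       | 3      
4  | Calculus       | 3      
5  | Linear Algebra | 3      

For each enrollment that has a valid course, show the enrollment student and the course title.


INNER JOIN keeps only enrollments rows whose course_id matches an id in courses. Walk through each enrollment:
  - enrollment 1 (Tina): course_id=2 -> matches Biology
  - enrollment 2 (Ivan): course_id=4 -> matches Calculus
  - enrollment 3 (Pete): course_id=3 -> matches Networks
  - enrollment 4 (Dave): course_id=4 -> matches Calculus
  - enrollment 5 (Leo): course_id=4 -> matches Calculus
  - enrollment 6 (Aaron): course_id=NULL, no match -> dropped
So 1 of 6 rows is dropped.

SQL:
SELECT a.student, b.title AS course
FROM enrollments a
INNER JOIN courses b ON a.course_id = b.id

Result:
student | course  
--------+---------
Tina    | Biology 
Ivan    | Calculus
Pete    | Networks
Dave    | Calculus
Leo     | Calculus


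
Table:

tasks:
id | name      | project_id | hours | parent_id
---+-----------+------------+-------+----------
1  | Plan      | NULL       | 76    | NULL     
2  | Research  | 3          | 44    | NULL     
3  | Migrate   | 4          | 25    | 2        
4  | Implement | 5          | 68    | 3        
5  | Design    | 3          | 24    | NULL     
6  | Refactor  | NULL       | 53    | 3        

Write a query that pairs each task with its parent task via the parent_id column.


This is a self-join: tasks is joined to a second copy of itself, matching each row's parent_id to another row's id. Use LEFT JOIN so rows with parent_id=NULL are kept.
  - task 1 (Plan): parent_id=NULL -> NULL
  - task 2 (Research): parent_id=NULL -> NULL
  - task 3 (Migrate): parent_id=2 -> Research
  - task 4 (Implement): parent_id=3 -> Migrate
  - task 5 (Design): parent_id=NULL -> NULL
  - task 6 (Refactor): parent_id=3 -> Migrate

SQL:
SELECT a.name AS item, b.name AS parent
FROM tasks a
LEFT JOIN tasks b ON a.parent_id = b.id

Result:
item      | parent  
----------+---------
Plan      | NULL    
Research  | NULL    
Migrate   | Research
Implement | Migrate 
Design    | NULL    
Refactor  | Migrate 


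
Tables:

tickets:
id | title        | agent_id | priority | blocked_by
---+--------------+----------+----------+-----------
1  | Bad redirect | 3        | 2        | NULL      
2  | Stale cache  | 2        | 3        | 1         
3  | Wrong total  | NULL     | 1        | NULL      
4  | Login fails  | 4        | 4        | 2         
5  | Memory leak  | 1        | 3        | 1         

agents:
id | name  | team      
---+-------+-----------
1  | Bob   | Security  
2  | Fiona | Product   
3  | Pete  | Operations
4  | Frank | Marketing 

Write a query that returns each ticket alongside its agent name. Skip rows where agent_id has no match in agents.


INNER JOIN keeps only tickets rows whose agent_id matches an id in agents. Walk through each ticket:
  - ticket 1 (Bad redirect): agent_id=3 -> matches Pete
  - ticket 2 (Stale cache): agent_id=2 -> matches Fiona
  - ticket 3 (Wrong total): agent_id=NULL, no match -> dropped
  - ticket 4 (Login fails): agent_id=4 -> matches Frank
  - ticket 5 (Memory leak): agent_id=1 -> matches Bob
So 1 of 5 rows is dropped.

SQL:
SELECT a.title, b.name AS agent
FROM tickets a
INNER JOIN agents b ON a.agent_id = b.id

Result:
title        | agent
-------------+------
Bad redirect | Pete 
Stale cache  | Fiona
Login fails  | Frank
Memory leak  | Bob  


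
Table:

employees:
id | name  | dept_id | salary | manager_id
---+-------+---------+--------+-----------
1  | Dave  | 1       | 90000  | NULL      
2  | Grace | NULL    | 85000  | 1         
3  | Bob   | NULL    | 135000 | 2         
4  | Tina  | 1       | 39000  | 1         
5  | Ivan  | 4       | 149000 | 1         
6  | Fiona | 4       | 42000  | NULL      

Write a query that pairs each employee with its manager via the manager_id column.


This is a self-join: employees is joined to a second copy of itself, matching each row's manager_id to another row's id. Use LEFT JOIN so rows with manager_id=NULL are kept.
  - employee 1 (Dave): manager_id=NULL -> NULL
  - employee 2 (Grace): manager_id=1 -> Dave
  - employee 3 (Bob): manager_id=2 -> Grace
  - employee 4 (Tina): manager_id=1 -> Dave
  - employee 5 (Ivan): manager_id=1 -> Dave
  - employee 6 (Fiona): manager_id=NULL -> NULL

SQL:
SELECT a.name AS item, b.name AS manager
FROM employees a
LEFT JOIN employees b ON a.manager_id = b.id

Result:
item  | manager
------+--------
Dave  | NULL   
Grace | Dave   
Bob   | Grace  
Tina  | Dave   
Ivan  | Dave   
Fiona | NULL   


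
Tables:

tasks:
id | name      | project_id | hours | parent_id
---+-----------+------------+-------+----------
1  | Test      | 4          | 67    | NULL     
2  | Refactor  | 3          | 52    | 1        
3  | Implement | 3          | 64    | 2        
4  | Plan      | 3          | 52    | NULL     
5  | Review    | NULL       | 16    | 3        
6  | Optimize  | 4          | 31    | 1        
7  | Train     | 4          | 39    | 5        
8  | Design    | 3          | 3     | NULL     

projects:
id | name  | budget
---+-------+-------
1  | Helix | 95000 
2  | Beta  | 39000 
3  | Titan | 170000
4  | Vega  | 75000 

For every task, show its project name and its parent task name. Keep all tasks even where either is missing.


Two LEFT JOINs from the same base table tasks: one to projects via project_id, one to tasks itself via parent_id. Both are LEFT so every task is preserved.
Match against projects:
  - task 1 (Test): project_id=4 -> matches Vega
  - task 2 (Refactor): project_id=3 -> matches Titan
  - task 3 (Implement): project_id=3 -> matches Titan
  - task 4 (Plan): project_id=3 -> matches Titan
  - task 5 (Review): project_id=NULL, no match -> kept with NULL
  - task 6 (Optimize): project_id=4 -> matches Vega
  - task 7 (Train): project_id=4 -> matches Vega
  - task 8 (Design): project_id=3 -> matches Titan
Match against tasks (self):
  - task 1 (Test): parent_id=NULL -> NULL
  - task 2 (Refactor): parent_id=1 -> Test
  - task 3 (Implement): parent_id=2 -> Refactor
  - task 4 (Plan): parent_id=NULL -> NULL
  - task 5 (Review): parent_id=3 -> Implement
  - task 6 (Optimize): parent_id=1 -> Test
  - task 7 (Train): parent_id=5 -> Review
  - task 8 (Design): parent_id=NULL -> NULL

SQL:
SELECT a.name, b.name AS project, c.name AS parent
FROM tasks a
LEFT JOIN projects b ON a.project_id = b.id
LEFT JOIN tasks c ON a.parent_id = c.id

Result:
name      | project | parent   
----------+---------+----------
Test      | Vega    | NULL     
Refactor  | Titan   | Test     
Implement | Titan   | Refactor 
Plan      | Titan   | NULL     
Review    | NULL    | Implement
Optimize  | Vega    | Test     
Train     | Vega    | Review   
Design    | Titan   | NULL     


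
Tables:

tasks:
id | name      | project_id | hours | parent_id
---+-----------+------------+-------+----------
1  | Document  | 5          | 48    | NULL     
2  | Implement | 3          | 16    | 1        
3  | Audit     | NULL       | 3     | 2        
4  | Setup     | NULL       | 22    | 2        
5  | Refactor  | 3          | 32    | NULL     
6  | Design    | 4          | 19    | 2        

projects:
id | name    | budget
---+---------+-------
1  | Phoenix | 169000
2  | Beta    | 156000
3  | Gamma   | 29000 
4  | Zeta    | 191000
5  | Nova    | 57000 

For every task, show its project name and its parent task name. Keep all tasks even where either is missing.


Two LEFT JOINs from the same base table tasks: one to projects via project_id, one to tasks itself via parent_id. Both are LEFT so every task is preserved.
Match against projects:
  - task 1 (Document): project_id=5 -> matches Nova
  - task 2 (Implement): project_id=3 -> matches Gamma
  - task 3 (Audit): project_id=NULL, no match -> kept with NULL
  - task 4 (Setup): project_id=NULL, no match -> kept with NULL
  - task 5 (Refactor): project_id=3 -> matches Gamma
  - task 6 (Design): project_id=4 -> matches Zeta
Match against tasks (self):
  - task 1 (Document): parent_id=NULL -> NULL
  - task 2 (Implement): parent_id=1 -> Document
  - task 3 (Audit): parent_id=2 -> Implement
  - task 4 (Setup): parent_id=2 -> Implement
  - task 5 (Refactor): parent_id=NULL -> NULL
  - task 6 (Design): parent_id=2 -> Implement

SQL:
SELECT a.name, b.name AS project, c.name AS parent
FROM tasks a
LEFT JOIN projects b ON a.project_id = b.id
LEFT JOIN tasks c ON a.parent_id = c.id

Result:
name      | project | parent   
----------+---------+----------
Document  | Nova    | NULL     
Implement | Gamma   | Document 
Audit     | NULL    | Implement
Setup     | NULL    | Implement
Refactor  | Gamma   | NULL     
Design    | Zeta    | Implement


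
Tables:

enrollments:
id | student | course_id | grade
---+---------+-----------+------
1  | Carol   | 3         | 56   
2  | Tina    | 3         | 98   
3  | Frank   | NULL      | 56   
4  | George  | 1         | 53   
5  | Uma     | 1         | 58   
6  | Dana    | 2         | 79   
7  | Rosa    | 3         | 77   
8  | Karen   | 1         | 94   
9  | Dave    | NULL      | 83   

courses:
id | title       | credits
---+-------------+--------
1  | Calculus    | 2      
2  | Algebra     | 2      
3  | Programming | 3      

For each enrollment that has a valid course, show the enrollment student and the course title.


INNER JOIN keeps only enrollments rows whose course_id matches an id in courses. Walk through each enrollment:
  - enrollment 1 (Carol): course_id=3 -> matches Programming
  - enrollment 2 (Tina): course_id=3 -> matches Programming
  - enrollment 3 (Frank): course_id=NULL, no match -> dropped
  - enrollment 4 (George): course_id=1 -> matches Calculus
  - enrollment 5 (Uma): course_id=1 -> matches Calculus
  - enrollment 6 (Dana): course_id=2 -> matches Algebra
  - enrollment 7 (Rosa): course_id=3 -> matches Programming
  - enrollment 8 (Karen): course_id=1 -> matches Calculus
  - enrollment 9 (Dave): course_id=NULL, no match -> dropped
So 2 of 9 rows are dropped.

SQL:
SELECT a.student, b.title AS course
FROM enrollments a
INNER JOIN courses b ON a.course_id = b.id

Result:
student | course     
--------+------------
Carol   | Programming
Tina    | Programming
George  | Calculus   
Uma     | Calculus   
Dana    | Algebra    
Rosa    | Programming
Karen   | Calculus   


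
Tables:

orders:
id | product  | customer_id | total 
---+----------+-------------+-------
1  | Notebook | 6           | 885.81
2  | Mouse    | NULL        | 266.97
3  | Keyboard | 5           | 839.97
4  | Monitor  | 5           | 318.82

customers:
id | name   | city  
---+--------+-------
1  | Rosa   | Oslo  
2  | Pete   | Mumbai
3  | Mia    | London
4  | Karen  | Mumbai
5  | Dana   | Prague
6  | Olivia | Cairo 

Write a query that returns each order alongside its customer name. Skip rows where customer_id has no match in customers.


INNER JOIN keeps only orders rows whose customer_id matches an id in customers. Walk through each order:
  - order 1 (Notebook): customer_id=6 -> matches Olivia
  - order 2 (Mouse): customer_id=NULL, no match -> dropped
  - order 3 (Keyboard): customer_id=5 -> matches Dana
  - order 4 (Monitor): customer_id=5 -> matches Dana
So 1 of 4 rows is dropped.

SQL:
SELECT a.product, b.name AS customer
FROM orders a
INNER JOIN customers b ON a.customer_id = b.id

Result:
product  | customer
---------+---------
Notebook | Olivia  
Keyboard | Dana    
Monitor  | Dana    


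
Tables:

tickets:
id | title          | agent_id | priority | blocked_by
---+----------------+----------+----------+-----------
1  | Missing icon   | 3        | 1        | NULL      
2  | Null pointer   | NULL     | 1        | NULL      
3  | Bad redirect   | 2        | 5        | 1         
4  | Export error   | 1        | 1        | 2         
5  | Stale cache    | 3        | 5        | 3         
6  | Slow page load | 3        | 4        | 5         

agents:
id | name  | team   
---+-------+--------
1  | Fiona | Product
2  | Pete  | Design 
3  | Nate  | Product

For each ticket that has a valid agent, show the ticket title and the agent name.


INNER JOIN keeps only tickets rows whose agent_id matches an id in agents. Walk through each ticket:
  - ticket 1 (Missing icon): agent_id=3 -> matches Nate
  - ticket 2 (Null pointer): agent_id=NULL, no match -> dropped
  - ticket 3 (Bad redirect): agent_id=2 -> matches Pete
  - ticket 4 (Export error): agent_id=1 -> matches Fiona
  - ticket 5 (Stale cache): agent_id=3 -> matches Nate
  - ticket 6 (Slow page load): agent_id=3 -> matches Nate
So 1 of 6 rows is dropped.

SQL:
SELECT a.title, b.name AS agent
FROM tickets a
INNER JOIN agents b ON a.agent_id = b.id

Result:
title          | agent
---------------+------
Missing icon   | Nate 
Bad redirect   | Pete 
Export error   | Fiona
Stale cache    | Nate 
Slow page load | Nate 


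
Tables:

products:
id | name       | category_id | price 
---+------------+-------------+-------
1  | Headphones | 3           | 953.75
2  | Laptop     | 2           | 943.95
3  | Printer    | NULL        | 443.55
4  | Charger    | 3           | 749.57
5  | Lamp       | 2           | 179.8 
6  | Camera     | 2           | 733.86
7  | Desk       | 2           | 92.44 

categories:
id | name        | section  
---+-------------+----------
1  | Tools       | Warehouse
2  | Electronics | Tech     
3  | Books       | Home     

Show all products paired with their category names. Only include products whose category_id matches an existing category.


INNER JOIN keeps only products rows whose category_id matches an id in categories. Walk through each product:
  - product 1 (Headphones): category_id=3 -> matches Books
  - product 2 (Laptop): category_id=2 -> matches Electronics
  - product 3 (Printer): category_id=NULL, no match -> dropped
  - product 4 (Charger): category_id=3 -> matches Books
  - product 5 (Lamp): category_id=2 -> matches Electronics
  - product 6 (Camera): category_id=2 -> matches Electronics
  - product 7 (Desk): category_id=2 -> matches Electronics
So 1 of 7 rows is dropped.

SQL:
SELECT a.name, b.name AS category
FROM products a
INNER JOIN categories b ON a.category_id = b.id

Result:
name       | category   
-----------+------------
Headphones | Books      
Laptop     | Electronics
Charger    | Books      
Lamp       | Electronics
Camera     | Electronics
Desk       | Electronics


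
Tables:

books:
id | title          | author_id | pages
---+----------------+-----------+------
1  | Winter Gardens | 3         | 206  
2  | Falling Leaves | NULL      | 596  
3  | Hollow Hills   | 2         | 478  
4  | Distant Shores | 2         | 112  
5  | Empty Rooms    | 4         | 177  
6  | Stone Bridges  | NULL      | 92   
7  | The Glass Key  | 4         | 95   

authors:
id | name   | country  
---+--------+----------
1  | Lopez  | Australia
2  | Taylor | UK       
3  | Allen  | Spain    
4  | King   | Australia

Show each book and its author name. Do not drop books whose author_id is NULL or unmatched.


LEFT JOIN keeps every row from books (the left table); where author_id has no match in authors, the author columns become NULL. Walk through each book:
  - book 1 (Winter Gardens): author_id=3 -> matches Allen
  - book 2 (Falling Leaves): author_id=NULL, no match -> kept with NULL
  - book 3 (Hollow Hills): author_id=2 -> matches Taylor
  - book 4 (Distant Shores): author_id=2 -> matches Taylor
  - book 5 (Empty Rooms): author_id=4 -> matches King
  - book 6 (Stone Bridges): author_id=NULL, no match -> kept with NULL
  - book 7 (The Glass Key): author_id=4 -> matches King
All 7 rows appear; 2 have NULL author.

SQL:
SELECT a.title, b.name AS author
FROM books a
LEFT JOIN authors b ON a.author_id = b.id

Result:
title          | author
---------------+-------
Winter Gardens | Allen 
Falling Leaves | NULL  
Hollow Hills   | Taylor
Distant Shores | Taylor
Empty Rooms    | King  
Stone Bridges  | NULL  
The Glass Key  | King  


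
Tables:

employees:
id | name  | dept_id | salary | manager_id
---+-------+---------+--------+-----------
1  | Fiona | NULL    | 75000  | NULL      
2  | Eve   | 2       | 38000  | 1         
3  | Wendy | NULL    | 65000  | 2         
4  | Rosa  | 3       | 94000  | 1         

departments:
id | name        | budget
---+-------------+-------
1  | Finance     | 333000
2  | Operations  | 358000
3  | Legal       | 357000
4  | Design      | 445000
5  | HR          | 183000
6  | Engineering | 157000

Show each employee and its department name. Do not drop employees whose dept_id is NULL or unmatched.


LEFT JOIN keeps every row from employees (the left table); where dept_id has no match in departments, the department columns become NULL. Walk through each employee:
  - employee 1 (Fiona): dept_id=NULL, no match -> kept with NULL
  - employee 2 (Eve): dept_id=2 -> matches Operations
  - employee 3 (Wendy): dept_id=NULL, no match -> kept with NULL
  - employee 4 (Rosa): dept_id=3 -> matches Legal
All 4 rows appear; 2 have NULL department.

SQL:
SELECT a.name, b.name AS department
FROM employees a
LEFT JOIN departments b ON a.dept_id = b.id

Result:
name  | department
------+-----------
Fiona | NULL      
Eve   | Operations
Wendy | NULL      
Rosa  | Legal     


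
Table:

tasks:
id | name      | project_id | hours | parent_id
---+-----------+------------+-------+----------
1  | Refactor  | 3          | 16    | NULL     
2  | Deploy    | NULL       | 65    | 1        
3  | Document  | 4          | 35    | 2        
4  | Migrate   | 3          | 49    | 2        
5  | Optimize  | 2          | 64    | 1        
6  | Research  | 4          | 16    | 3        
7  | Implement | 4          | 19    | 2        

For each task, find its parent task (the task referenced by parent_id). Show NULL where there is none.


This is a self-join: tasks is joined to a second copy of itself, matching each row's parent_id to another row's id. Use LEFT JOIN so rows with parent_id=NULL are kept.
  - task 1 (Refactor): parent_id=NULL -> NULL
  - task 2 (Deploy): parent_id=1 -> Refactor
  - task 3 (Document): parent_id=2 -> Deploy
  - task 4 (Migrate): parent_id=2 -> Deploy
  - task 5 (Optimize): parent_id=1 -> Refactor
  - task 6 (Research): parent_id=3 -> Document
  - task 7 (Implement): parent_id=2 -> Deploy

SQL:
SELECT a.name AS item, b.name AS parent
FROM tasks a
LEFT JOIN tasks b ON a.parent_id = b.id

Result:
item      | parent  
----------+---------
Refactor  | NULL    
Deploy    | Refactor
Document  | Deploy  
Migrate   | Deploy  
Optimize  | Refactor
Research  | Document
Implement | Deploy  


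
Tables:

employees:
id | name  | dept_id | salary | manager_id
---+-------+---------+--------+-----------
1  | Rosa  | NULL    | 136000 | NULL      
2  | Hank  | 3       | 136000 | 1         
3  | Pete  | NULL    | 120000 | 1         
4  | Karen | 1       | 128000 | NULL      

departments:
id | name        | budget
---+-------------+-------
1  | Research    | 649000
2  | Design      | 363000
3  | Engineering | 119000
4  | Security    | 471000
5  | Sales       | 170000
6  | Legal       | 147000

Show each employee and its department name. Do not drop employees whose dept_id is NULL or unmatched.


LEFT JOIN keeps every row from employees (the left table); where dept_id has no match in departments, the department columns become NULL. Walk through each employee:
  - employee 1 (Rosa): dept_id=NULL, no match -> kept with NULL
  - employee 2 (Hank): dept_id=3 -> matches Engineering
  - employee 3 (Pete): dept_id=NULL, no match -> kept with NULL
  - employee 4 (Karen): dept_id=1 -> matches Research
All 4 rows appear; 2 have NULL department.

SQL:
SELECT a.name, b.name AS department
FROM employees a
LEFT JOIN departments b ON a.dept_id = b.id

Result:
name  | department 
------+------------
Rosa  | NULL       
Hank  | Engineering
Pete  | NULL       
Karen | Research   


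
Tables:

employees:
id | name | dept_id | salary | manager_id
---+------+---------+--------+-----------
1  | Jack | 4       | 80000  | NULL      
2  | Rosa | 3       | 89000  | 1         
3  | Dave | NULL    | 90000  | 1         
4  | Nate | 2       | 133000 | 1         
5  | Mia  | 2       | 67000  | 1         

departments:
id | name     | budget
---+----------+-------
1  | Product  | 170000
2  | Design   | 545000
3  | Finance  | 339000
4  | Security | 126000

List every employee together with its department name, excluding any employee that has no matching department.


INNER JOIN keeps only employees rows whose dept_id matches an id in departments. Walk through each employee:
  - employee 1 (Jack): dept_id=4 -> matches Security
  - employee 2 (Rosa): dept_id=3 -> matches Finance
  - employee 3 (Dave): dept_id=NULL, no match -> dropped
  - employee 4 (Nate): dept_id=2 -> matches Design
  - employee 5 (Mia): dept_id=2 -> matches Design
So 1 of 5 rows is dropped.

SQL:
SELECT a.name, b.name AS department
FROM employees a
INNER JOIN departments b ON a.dept_id = b.id

Result:
name | department
-----+-----------
Jack | Security  
Rosa | Finance   
Nate | Design    
Mia  | Design    


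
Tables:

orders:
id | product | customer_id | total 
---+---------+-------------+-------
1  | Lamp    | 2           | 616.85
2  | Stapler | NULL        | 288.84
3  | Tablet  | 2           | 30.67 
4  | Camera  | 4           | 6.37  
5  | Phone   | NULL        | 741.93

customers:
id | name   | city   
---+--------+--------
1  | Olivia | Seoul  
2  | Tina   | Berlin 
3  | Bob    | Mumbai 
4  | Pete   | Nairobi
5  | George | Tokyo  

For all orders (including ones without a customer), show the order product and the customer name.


LEFT JOIN keeps every row from orders (the left table); where customer_id has no match in customers, the customer columns become NULL. Walk through each order:
  - order 1 (Lamp): customer_id=2 -> matches Tina
  - order 2 (Stapler): customer_id=NULL, no match -> kept with NULL
  - order 3 (Tablet): customer_id=2 -> matches Tina
  - order 4 (Camera): customer_id=4 -> matches Pete
  - order 5 (Phone): customer_id=NULL, no match -> kept with NULL
All 5 rows appear; 2 have NULL customer.

SQL:
SELECT a.product, b.name AS customer
FROM orders a
LEFT JOIN customers b ON a.customer_id = b.id

Result:
product | customer
--------+---------
Lamp    | Tina    
Stapler | NULL    
Tablet  | Tina    
Camera  | Pete    
Phone   | NULL    


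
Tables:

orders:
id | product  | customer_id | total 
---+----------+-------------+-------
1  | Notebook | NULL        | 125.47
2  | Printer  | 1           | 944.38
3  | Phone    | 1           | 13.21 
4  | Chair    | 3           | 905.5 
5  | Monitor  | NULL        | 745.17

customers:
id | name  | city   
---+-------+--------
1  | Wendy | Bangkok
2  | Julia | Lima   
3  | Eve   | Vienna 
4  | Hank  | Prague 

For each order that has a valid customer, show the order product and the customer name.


INNER JOIN keeps only orders rows whose customer_id matches an id in customers. Walk through each order:
  - order 1 (Notebook): customer_id=NULL, no match -> dropped
  - order 2 (Printer): customer_id=1 -> matches Wendy
  - order 3 (Phone): customer_id=1 -> matches Wendy
  - order 4 (Chair): customer_id=3 -> matches Eve
  - order 5 (Monitor): customer_id=NULL, no match -> dropped
So 2 of 5 rows are dropped.

SQL:
SELECT a.product, b.name AS customer
FROM orders a
INNER JOIN customers b ON a.customer_id = b.id

Result:
product | customer
--------+---------
Printer | Wendy   
Phone   | Wendy   
Chair   | Eve     


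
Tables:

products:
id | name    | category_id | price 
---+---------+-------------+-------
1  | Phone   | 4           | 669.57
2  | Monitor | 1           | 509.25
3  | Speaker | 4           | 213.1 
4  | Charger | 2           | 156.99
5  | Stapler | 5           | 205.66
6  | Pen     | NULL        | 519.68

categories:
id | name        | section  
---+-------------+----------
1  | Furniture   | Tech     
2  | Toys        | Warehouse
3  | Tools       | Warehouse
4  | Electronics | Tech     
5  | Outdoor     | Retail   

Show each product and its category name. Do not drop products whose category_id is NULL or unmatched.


LEFT JOIN keeps every row from products (the left table); where category_id has no match in categories, the category columns become NULL. Walk through each product:
  - product 1 (Phone): category_id=4 -> matches Electronics
  - product 2 (Monitor): category_id=1 -> matches Furniture
  - product 3 (Speaker): category_id=4 -> matches Electronics
  - product 4 (Charger): category_id=2 -> matches Toys
  - product 5 (Stapler): category_id=5 -> matches Outdoor
  - product 6 (Pen): category_id=NULL, no match -> kept with NULL
All 6 rows appear; 1 has NULL category.

SQL:
SELECT a.name, b.name AS category
FROM products a
LEFT JOIN categories b ON a.category_id = b.id

Result:
name    | category   
--------+------------
Phone   | Electronics
Monitor | Furniture  
Speaker | Electronics
Charger | Toys       
Stapler | Outdoor    
Pen     | NULL       


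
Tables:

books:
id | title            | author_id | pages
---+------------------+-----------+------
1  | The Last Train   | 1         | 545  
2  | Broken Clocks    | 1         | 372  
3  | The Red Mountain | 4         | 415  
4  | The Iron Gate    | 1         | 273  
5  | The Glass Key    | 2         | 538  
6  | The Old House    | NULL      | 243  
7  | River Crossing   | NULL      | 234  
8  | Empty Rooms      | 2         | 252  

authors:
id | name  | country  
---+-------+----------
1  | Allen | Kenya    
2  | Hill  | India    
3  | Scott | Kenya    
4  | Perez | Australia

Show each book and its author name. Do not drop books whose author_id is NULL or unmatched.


LEFT JOIN keeps every row from books (the left table); where author_id has no match in authors, the author columns become NULL. Walk through each book:
  - book 1 (The Last Train): author_id=1 -> matches Allen
  - book 2 (Broken Clocks): author_id=1 -> matches Allen
  - book 3 (The Red Mountain): author_id=4 -> matches Perez
  - book 4 (The Iron Gate): author_id=1 -> matches Allen
  - book 5 (The Glass Key): author_id=2 -> matches Hill
  - book 6 (The Old House): author_id=NULL, no match -> kept with NULL
  - book 7 (River Crossing): author_id=NULL, no match -> kept with NULL
  - book 8 (Empty Rooms): author_id=2 -> matches Hill
All 8 rows appear; 2 have NULL author.

SQL:
SELECT a.title, b.name AS author
FROM books a
LEFT JOIN authors b ON a.author_id = b.id

Result:
title            | author
-----------------+-------
The Last Train   | Allen 
Broken Clocks    | Allen 
The Red Mountain | Perez 
The Iron Gate    | Allen 
The Glass Key    | Hill  
The Old House    | NULL  
River Crossing   | NULL  
Empty Rooms      | Hill  


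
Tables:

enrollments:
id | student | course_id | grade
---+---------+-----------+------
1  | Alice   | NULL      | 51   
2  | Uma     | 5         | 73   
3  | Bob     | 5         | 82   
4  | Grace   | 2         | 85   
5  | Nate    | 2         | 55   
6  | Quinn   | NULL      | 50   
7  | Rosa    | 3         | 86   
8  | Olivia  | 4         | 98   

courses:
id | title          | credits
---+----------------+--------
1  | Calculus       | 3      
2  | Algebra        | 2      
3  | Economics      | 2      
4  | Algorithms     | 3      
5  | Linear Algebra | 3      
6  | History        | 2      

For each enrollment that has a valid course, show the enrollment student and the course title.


INNER JOIN keeps only enrollments rows whose course_id matches an id in courses. Walk through each enrollment:
  - enrollment 1 (Alice): course_id=NULL, no match -> dropped
  - enrollment 2 (Uma): course_id=5 -> matches Linear Algebra
  - enrollment 3 (Bob): course_id=5 -> matches Linear Algebra
  - enrollment 4 (Grace): course_id=2 -> matches Algebra
  - enrollment 5 (Nate): course_id=2 -> matches Algebra
  - enrollment 6 (Quinn): course_id=NULL, no match -> dropped
  - enrollment 7 (Rosa): course_id=3 -> matches Economics
  - enrollment 8 (Olivia): course_id=4 -> matches Algorithms
So 2 of 8 rows are dropped.

SQL:
SELECT a.student, b.title AS course
FROM enrollments a
INNER JOIN courses b ON a.course_id = b.id

Result:
student | course        
--------+---------------
Uma     | Linear Algebra
Bob     | Linear Algebra
Grace   | Algebra       
Nate    | Algebra       
Rosa    | Economics     
Olivia  | Algorithms    


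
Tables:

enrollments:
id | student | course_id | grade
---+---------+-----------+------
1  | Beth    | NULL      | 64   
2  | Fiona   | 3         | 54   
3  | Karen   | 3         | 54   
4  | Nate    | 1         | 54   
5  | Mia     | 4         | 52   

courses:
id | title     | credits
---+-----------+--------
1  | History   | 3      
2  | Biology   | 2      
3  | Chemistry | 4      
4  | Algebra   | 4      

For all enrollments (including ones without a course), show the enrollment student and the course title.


LEFT JOIN keeps every row from enrollments (the left table); where course_id has no match in courses, the course columns become NULL. Walk through each enrollment:
  - enrollment 1 (Beth): course_id=NULL, no match -> kept with NULL
  - enrollment 2 (Fiona): course_id=3 -> matches Chemistry
  - enrollment 3 (Karen): course_id=3 -> matches Chemistry
  - enrollment 4 (Nate): course_id=1 -> matches History
  - enrollment 5 (Mia): course_id=4 -> matches Algebra
All 5 rows appear; 1 has NULL course.

SQL:
SELECT a.student, b.title AS course
FROM enrollments a
LEFT JOIN courses b ON a.course_id = b.id

Result:
student | course   
--------+----------
Beth    | NULL     
Fiona   | Chemistry
Karen   | Chemistry
Nate    | History  
Mia     | Algebra  


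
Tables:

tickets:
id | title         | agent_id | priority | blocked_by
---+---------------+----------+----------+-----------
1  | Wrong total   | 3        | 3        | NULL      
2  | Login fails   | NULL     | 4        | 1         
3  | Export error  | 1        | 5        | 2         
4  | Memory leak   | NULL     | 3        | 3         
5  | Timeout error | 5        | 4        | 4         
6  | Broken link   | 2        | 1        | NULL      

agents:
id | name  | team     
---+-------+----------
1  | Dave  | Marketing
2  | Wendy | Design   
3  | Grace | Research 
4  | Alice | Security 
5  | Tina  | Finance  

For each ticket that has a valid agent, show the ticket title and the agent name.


INNER JOIN keeps only tickets rows whose agent_id matches an id in agents. Walk through each ticket:
  - ticket 1 (Wrong total): agent_id=3 -> matches Grace
  - ticket 2 (Login fails): agent_id=NULL, no match -> dropped
  - ticket 3 (Export error): agent_id=1 -> matches Dave
  - ticket 4 (Memory leak): agent_id=NULL, no match -> dropped
  - ticket 5 (Timeout error): agent_id=5 -> matches Tina
  - ticket 6 (Broken link): agent_id=2 -> matches Wendy
So 2 of 6 rows are dropped.

SQL:
SELECT a.title, b.name AS agent
FROM tickets a
INNER JOIN agents b ON a.agent_id = b.id

Result:
title         | agent
--------------+------
Wrong total   | Grace
Export error  | Dave 
Timeout error | Tina 
Broken link   | Wendy


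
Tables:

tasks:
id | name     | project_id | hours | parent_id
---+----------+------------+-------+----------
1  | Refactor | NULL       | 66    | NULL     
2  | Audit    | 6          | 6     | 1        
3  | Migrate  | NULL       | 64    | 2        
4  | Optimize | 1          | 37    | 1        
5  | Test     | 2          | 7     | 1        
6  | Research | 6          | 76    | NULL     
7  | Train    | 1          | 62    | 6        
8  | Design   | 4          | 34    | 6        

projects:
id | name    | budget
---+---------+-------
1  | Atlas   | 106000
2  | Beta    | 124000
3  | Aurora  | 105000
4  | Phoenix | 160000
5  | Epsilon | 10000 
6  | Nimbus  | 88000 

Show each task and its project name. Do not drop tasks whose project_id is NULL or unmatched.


LEFT JOIN keeps every row from tasks (the left table); where project_id has no match in projects, the project columns become NULL. Walk through each task:
  - task 1 (Refactor): project_id=NULL, no match -> kept with NULL
  - task 2 (Audit): project_id=6 -> matches Nimbus
  - task 3 (Migrate): project_id=NULL, no match -> kept with NULL
  - task 4 (Optimize): project_id=1 -> matches Atlas
  - task 5 (Test): project_id=2 -> matches Beta
  - task 6 (Research): project_id=6 -> matches Nimbus
  - task 7 (Train): project_id=1 -> matches Atlas
  - task 8 (Design): project_id=4 -> matches Phoenix
All 8 rows appear; 2 have NULL project.

SQL:
SELECT a.name, b.name AS project
FROM tasks a
LEFT JOIN projects b ON a.project_id = b.id

Result:
name     | project
---------+--------
Refactor | NULL   
Audit    | Nimbus 
Migrate  | NULL   
Optimize | Atlas  
Test     | Beta   
Research | Nimbus 
Train    | Atlas  
Design   | Phoenix


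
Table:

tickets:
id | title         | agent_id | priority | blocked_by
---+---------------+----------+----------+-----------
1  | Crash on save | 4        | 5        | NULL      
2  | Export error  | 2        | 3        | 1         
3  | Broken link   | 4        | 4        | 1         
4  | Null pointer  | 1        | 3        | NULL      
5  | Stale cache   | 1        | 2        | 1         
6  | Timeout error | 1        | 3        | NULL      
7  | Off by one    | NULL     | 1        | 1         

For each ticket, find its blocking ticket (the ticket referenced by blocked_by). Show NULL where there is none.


This is a self-join: tickets is joined to a second copy of itself, matching each row's blocked_by to another row's id. Use LEFT JOIN so rows with blocked_by=NULL are kept.
  - ticket 1 (Crash on save): blocked_by=NULL -> NULL
  - ticket 2 (Export error): blocked_by=1 -> Crash on save
  - ticket 3 (Broken link): blocked_by=1 -> Crash on save
  - ticket 4 (Null pointer): blocked_by=NULL -> NULL
  - ticket 5 (Stale cache): blocked_by=1 -> Crash on save
  - ticket 6 (Timeout error): blocked_by=NULL -> NULL
  - ticket 7 (Off by one): blocked_by=1 -> Crash on save

SQL:
SELECT a.title AS item, b.title AS blocked_by
FROM tickets a
LEFT JOIN tickets b ON a.blocked_by = b.id

Result:
item          | blocked_by   
--------------+--------------
Crash on save | NULL         
Export error  | Crash on save
Broken link   | Crash on save
Null pointer  | NULL         
Stale cache   | Crash on save
Timeout error | NULL         
Off by one    | Crash on save


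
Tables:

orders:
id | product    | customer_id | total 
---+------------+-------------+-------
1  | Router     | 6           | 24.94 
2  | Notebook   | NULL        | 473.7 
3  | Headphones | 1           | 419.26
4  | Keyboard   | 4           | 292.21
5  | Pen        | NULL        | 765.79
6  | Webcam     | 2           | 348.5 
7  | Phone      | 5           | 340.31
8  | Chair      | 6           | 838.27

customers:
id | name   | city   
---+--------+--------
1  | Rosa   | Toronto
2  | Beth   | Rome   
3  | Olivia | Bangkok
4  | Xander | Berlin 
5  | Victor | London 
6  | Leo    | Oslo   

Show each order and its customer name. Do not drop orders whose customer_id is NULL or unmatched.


LEFT JOIN keeps every row from orders (the left table); where customer_id has no match in customers, the customer columns become NULL. Walk through each order:
  - order 1 (Router): customer_id=6 -> matches Leo
  - order 2 (Notebook): customer_id=NULL, no match -> kept with NULL
  - order 3 (Headphones): customer_id=1 -> matches Rosa
  - order 4 (Keyboard): customer_id=4 -> matches Xander
  - order 5 (Pen): customer_id=NULL, no match -> kept with NULL
  - order 6 (Webcam): customer_id=2 -> matches Beth
  - order 7 (Phone): customer_id=5 -> matches Victor
  - order 8 (Chair): customer_id=6 -> matches Leo
All 8 rows appear; 2 have NULL customer.

SQL:
SELECT a.product, b.name AS customer
FROM orders a
LEFT JOIN customers b ON a.customer_id = b.id

Result:
product    | customer
-----------+---------
Router     | Leo     
Notebook   | NULL    
Headphones | Rosa    
Keyboard   | Xander  
Pen        | NULL    
Webcam     | Beth    
Phone      | Victor  
Chair      | Leo     
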